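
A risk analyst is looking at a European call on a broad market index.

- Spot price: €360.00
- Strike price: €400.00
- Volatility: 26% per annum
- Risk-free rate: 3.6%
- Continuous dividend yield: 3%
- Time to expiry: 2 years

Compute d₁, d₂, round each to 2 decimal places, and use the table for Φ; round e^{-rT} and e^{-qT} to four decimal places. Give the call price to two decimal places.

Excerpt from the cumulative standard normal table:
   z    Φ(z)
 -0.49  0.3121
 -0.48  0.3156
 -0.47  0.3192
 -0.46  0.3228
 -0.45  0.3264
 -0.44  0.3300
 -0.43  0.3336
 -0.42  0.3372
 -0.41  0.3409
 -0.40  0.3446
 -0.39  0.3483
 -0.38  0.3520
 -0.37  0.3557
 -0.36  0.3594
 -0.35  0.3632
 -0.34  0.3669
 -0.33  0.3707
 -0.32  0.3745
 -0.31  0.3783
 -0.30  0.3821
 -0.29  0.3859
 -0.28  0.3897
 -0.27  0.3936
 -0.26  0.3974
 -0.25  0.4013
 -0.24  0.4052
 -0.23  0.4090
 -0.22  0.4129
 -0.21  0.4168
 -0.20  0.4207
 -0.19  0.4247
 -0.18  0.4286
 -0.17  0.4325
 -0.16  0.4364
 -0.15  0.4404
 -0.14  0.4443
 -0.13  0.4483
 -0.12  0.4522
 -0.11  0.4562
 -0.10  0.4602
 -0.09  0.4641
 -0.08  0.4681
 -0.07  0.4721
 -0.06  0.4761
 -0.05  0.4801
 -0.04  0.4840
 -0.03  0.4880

T = 2;  σ√T = 0.3677
d₁ = [ln(360/400) + (0.036 − 0.03 + 0.26²/2)·2] / 0.3677 = [-0.1054 + 0.0796] / 0.3677 = -0.0701 → -0.07
d₂ = d₁ − σ√T = -0.0701 − 0.3677 = -0.4378 → -0.44
exp(−qT) = exp(−0.03·2) = 0.9418;  exp(−rT) = exp(−0.036·2) = 0.9305
N(d₁) = N(-0.07) = 0.4721;  N(d₂) = N(-0.44) = 0.3300
C = 360·0.9418·0.4721 − 400·0.9305·0.3300 = 160.0646 − 122.8260 = 37.2386

€37.24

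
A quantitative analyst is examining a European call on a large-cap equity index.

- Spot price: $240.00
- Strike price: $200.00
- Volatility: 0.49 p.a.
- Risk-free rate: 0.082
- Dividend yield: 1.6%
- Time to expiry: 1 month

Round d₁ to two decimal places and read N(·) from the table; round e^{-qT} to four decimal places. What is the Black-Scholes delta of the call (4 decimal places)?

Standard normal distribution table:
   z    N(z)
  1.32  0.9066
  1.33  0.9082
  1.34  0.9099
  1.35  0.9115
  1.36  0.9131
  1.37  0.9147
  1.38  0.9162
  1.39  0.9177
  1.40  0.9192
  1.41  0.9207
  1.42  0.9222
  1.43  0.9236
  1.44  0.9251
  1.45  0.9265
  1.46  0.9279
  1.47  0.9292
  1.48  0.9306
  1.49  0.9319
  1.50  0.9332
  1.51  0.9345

σ√T = 0.49·√0.08333 = 0.1415
d₁ = [ln(240/200) + (0.082 − 0.016 + 0.49²/2)·0.08333] / 0.1415 = [0.1823 + 0.0155] / 0.1415 = 1.3985 → 1.40
N(d₁) = N(1.40) = 0.9192
Δ_call = e^(−qT)·N(d₁) = 0.9987·0.9192 = 0.9180

0.9180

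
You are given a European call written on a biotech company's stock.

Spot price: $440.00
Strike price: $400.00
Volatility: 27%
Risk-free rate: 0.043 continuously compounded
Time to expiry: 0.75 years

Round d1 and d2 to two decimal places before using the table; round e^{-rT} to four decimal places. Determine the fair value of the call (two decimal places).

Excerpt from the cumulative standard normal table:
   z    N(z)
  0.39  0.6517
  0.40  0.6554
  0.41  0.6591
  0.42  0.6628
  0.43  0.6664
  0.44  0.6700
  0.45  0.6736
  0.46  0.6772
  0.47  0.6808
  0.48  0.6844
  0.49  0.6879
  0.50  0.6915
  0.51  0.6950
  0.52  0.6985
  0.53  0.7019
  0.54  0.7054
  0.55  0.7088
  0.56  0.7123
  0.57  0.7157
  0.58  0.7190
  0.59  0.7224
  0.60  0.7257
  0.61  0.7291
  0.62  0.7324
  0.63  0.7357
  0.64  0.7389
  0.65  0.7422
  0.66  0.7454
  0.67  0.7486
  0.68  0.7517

$69.87

σ√T = 0.27 × 0.8660 = 0.2338
d₁ = [ln(440/400) + (0.043 + 0.27²/2)·0.75] / 0.2338 = [0.0953 + 0.0596] / 0.2338 = 0.6624 ≈ 0.66
d₂ = d₁ − σ√T = 0.6624 − 0.2338 = 0.4286 ≈ 0.43
e^(−rT) = e^(−0.043·0.75) = 0.9683
N(d₁) = N(0.66) = 0.7454;  N(d₂) = N(0.43) = 0.6664
C = 440·0.7454 − 400·0.9683·0.6664 = 327.9760 − 258.1100 = 69.8660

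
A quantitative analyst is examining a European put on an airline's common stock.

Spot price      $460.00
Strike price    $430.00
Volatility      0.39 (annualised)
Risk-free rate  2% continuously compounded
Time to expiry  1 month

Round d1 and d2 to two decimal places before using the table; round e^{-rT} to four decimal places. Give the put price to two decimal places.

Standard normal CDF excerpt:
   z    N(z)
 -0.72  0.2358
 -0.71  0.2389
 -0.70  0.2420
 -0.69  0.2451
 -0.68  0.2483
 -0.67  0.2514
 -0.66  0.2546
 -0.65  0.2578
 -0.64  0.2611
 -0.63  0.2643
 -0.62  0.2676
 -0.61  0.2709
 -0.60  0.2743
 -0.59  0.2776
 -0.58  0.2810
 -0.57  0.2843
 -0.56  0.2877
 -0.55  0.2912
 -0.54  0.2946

σ√T = 0.39 × 0.2887 = 0.1126
d₁ = [ln(460/430) + (0.02 + 0.39²/2)·0.08333] / 0.1126 = [0.0674 + 0.0080] / 0.1126 = 0.6701 which rounds to 0.67
d₂ = d₁ − σ√T = 0.6701 − 0.1126 = 0.5575 which rounds to 0.56
e^(−rT) = e^(−0.02·0.08333) = 0.9983
P = 430·0.9983·N(-0.56) − 460·N(-0.67) = 430·0.9983·0.2877 − 460·0.2514 = 123.5007 − 115.6440 = 7.8567

$7.86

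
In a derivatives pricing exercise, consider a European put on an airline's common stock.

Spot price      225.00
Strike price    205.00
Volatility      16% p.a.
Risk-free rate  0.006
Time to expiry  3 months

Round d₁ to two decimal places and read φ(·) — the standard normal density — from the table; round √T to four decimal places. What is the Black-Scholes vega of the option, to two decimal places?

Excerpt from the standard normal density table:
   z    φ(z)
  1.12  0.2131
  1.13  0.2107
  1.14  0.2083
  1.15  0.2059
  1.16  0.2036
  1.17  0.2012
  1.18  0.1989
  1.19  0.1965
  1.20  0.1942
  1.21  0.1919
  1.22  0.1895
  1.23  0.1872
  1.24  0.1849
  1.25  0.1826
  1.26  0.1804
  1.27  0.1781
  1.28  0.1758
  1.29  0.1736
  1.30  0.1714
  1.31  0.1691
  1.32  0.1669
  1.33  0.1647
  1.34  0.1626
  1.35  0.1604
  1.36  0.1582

σ√T = 0.16 × 0.5000 = 0.0800
ln(S/K) + (r + σ²/2)T = ln(225/205) + (0.006 + 0.16²/2)·0.25 = 0.0931 + 0.0047 = 0.0978
d₁ = 0.0978 / 0.0800 = 1.2224 → 1.22
√T = √0.25 = 0.5000
φ(d₁) = φ(1.22) = 0.1895
vega = S·φ(d₁)·√T = 225·0.1895·0.5000 = 21.3188

21.32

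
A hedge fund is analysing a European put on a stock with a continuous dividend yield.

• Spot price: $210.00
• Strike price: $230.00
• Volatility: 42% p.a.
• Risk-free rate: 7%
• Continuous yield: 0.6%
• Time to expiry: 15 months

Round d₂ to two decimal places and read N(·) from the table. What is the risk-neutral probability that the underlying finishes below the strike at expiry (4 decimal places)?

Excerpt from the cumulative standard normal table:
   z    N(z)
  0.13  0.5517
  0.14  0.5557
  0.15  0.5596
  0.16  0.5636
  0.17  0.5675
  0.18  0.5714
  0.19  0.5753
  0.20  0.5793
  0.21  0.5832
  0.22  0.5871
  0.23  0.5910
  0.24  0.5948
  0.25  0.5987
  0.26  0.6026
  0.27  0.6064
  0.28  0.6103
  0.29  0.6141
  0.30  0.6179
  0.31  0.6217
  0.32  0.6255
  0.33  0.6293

0.6026

T = 1.25;  σ√T = 0.4696
d₁ = [ln(210/230) + (0.07 − 0.006 + 0.42²/2)·1.25] / 0.4696 = [-0.0910 + 0.1903] / 0.4696 = 0.2114 ≈ 0.21
d₂ = d₁ − σ√T = 0.2114 − 0.4696 = -0.2582 ≈ -0.26
Risk-neutral Pr[S_T < K] = N(−d₂) = N(0.26) = 0.6026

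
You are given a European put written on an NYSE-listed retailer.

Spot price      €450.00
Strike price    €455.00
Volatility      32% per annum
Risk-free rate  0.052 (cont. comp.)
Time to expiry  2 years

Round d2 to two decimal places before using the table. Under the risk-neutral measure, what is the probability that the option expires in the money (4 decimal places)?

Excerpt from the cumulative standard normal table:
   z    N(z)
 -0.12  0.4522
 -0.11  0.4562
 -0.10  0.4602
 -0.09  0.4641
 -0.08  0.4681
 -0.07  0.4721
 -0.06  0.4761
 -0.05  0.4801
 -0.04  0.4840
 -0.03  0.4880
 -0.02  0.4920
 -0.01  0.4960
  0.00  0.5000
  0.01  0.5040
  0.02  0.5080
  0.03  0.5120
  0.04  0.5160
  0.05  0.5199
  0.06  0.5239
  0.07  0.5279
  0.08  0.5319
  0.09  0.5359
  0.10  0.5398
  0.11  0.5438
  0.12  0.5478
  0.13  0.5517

0.5080

σ√T = 0.32 × 1.4142 = 0.4525
d₁ = [ln(450/455) + (0.052 + 0.32²/2)·2] / 0.4525 = [-0.0110 + 0.2064] / 0.4525 = 0.4317 which rounds to 0.43
d₂ = d₁ − σ√T = 0.4317 − 0.4525 = -0.0209 which rounds to -0.02
Pr(exercise) under Q = N(−d₂) = N(0.02) = 0.5080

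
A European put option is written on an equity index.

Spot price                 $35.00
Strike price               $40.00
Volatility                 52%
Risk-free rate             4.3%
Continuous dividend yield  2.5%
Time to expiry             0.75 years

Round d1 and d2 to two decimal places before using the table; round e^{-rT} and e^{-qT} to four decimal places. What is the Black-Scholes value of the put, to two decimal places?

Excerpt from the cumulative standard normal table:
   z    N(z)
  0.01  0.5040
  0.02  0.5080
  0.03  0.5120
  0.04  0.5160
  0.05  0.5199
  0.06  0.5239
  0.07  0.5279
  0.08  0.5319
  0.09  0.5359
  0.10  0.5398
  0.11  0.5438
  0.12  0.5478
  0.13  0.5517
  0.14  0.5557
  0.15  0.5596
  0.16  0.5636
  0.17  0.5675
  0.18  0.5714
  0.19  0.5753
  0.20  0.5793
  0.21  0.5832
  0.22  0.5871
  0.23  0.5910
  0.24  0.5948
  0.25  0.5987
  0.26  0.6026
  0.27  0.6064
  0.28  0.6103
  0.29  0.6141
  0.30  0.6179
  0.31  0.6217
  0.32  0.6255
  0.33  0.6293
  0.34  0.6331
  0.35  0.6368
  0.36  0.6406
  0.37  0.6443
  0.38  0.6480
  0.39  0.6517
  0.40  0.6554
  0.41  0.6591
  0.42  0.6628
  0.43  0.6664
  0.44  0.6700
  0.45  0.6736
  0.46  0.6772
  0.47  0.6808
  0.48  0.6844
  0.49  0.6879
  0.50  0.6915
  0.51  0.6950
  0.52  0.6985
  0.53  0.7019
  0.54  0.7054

$8.92

σ√T = 0.52 × 0.8660 = 0.4503
d₁ = [ln(35/40) + (0.043 − 0.025 + 0.52²/2)·0.75] / 0.4503 = [-0.1335 + 0.1149] / 0.4503 = -0.0414 which rounds to -0.04
d₂ = d₁ − σ√T = -0.0414 − 0.4503 = -0.4917 which rounds to -0.49
e^(−qT) = e^(−0.025·0.75) = 0.9814;  e^(−rT) = e^(−0.043·0.75) = 0.9683
P = 40·0.9683·N(0.49) − 35·0.9814·N(0.04) = 40·0.9683·0.6879 − 35·0.9814·0.5160 = 26.6437 − 17.7241 = 8.9197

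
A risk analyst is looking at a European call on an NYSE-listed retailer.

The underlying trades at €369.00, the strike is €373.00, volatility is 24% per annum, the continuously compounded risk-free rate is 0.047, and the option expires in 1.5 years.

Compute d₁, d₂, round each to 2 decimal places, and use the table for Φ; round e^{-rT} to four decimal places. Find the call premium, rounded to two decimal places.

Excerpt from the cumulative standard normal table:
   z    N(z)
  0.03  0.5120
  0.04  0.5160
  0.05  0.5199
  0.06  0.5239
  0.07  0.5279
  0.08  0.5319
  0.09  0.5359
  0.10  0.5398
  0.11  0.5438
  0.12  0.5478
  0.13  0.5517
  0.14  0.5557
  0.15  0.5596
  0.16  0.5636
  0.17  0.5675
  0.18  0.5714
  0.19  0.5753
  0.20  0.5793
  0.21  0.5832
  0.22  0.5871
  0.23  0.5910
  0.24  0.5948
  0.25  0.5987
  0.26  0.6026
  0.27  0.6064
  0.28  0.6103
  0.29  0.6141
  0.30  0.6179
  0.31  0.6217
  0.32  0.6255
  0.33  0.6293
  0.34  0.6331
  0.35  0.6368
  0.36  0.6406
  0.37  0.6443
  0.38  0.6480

σ√T = 0.24·√1.5 = 0.2939
ln(S/K) + (r + σ²/2)T = ln(369/373) + (0.047 + 0.24²/2)·1.5 = -0.0108 + 0.1137 = 0.1029
d₁ = 0.1029 / 0.2939 = 0.3501 ⇒ 0.35
d₂ = d₁ − σ√T = 0.3501 − 0.2939 = 0.0562 ⇒ 0.06
e^(−rT) = e^(−0.047·1.5) = 0.9319
N(d₁) = N(0.35) = 0.6368;  N(d₂) = N(0.06) = 0.5239
C = 369·0.6368 − 373·0.9319·0.5239 = 234.9792 − 182.1070 = 52.8722

€52.87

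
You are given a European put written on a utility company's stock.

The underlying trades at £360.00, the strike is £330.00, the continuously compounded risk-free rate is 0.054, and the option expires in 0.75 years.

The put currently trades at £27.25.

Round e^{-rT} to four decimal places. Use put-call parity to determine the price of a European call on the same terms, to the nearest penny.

£70.35

exp(−rT) = exp(−0.054·0.75) = 0.9603
Put-call parity: C − P = S − K·e^(−rT) = 360 − 330·0.9603 = 360 − 316.8990 = 43.1010
C = P + (C − P) = 27.25 + (43.1010) = 70.3510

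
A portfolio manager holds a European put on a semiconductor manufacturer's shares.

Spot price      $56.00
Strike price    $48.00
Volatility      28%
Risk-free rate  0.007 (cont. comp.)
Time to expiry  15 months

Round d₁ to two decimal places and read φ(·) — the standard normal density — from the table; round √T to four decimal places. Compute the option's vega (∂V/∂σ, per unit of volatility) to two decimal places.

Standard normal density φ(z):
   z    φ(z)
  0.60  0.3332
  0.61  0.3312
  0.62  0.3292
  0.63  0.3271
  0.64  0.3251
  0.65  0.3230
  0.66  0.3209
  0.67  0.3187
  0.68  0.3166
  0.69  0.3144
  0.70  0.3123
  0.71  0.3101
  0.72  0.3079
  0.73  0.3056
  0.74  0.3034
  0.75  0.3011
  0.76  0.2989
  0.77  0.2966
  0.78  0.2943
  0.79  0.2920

19.82

T = 1.25;  σ√T = 0.3130
d₁ = [ln(56/48) + (0.007 + 0.28²/2)·1.25] / 0.3130 = [0.1542 + 0.0578] / 0.3130 = 0.6769 ⇒ 0.68
√T = √1.25 = 1.1180
φ(d₁) = φ(0.68) = 0.3166
vega = S·φ(d₁)·√T = 56·0.3166·1.1180 = 19.8217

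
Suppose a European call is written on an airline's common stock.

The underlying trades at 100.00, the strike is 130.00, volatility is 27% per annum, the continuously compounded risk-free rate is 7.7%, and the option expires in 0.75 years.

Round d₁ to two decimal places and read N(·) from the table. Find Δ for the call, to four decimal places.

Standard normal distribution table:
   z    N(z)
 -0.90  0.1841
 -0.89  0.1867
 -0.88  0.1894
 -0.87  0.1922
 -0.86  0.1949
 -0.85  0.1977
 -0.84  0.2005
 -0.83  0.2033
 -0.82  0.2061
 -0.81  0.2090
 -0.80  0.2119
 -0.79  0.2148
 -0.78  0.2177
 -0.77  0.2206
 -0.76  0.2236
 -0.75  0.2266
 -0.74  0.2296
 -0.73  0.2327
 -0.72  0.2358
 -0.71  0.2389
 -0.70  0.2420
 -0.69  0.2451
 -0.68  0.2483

0.2236

σ√T = 0.27 × 0.8660 = 0.2338
ln(S/K) + (r + σ²/2)T = ln(100/130) + (0.077 + 0.27²/2)·0.75 = -0.2624 + 0.0851 = -0.1773
d₁ = -0.1773 / 0.2338 = -0.7582 → -0.76
N(d₁) = N(-0.76) = 0.2236
Δ_call = N(d₁) = 0.2236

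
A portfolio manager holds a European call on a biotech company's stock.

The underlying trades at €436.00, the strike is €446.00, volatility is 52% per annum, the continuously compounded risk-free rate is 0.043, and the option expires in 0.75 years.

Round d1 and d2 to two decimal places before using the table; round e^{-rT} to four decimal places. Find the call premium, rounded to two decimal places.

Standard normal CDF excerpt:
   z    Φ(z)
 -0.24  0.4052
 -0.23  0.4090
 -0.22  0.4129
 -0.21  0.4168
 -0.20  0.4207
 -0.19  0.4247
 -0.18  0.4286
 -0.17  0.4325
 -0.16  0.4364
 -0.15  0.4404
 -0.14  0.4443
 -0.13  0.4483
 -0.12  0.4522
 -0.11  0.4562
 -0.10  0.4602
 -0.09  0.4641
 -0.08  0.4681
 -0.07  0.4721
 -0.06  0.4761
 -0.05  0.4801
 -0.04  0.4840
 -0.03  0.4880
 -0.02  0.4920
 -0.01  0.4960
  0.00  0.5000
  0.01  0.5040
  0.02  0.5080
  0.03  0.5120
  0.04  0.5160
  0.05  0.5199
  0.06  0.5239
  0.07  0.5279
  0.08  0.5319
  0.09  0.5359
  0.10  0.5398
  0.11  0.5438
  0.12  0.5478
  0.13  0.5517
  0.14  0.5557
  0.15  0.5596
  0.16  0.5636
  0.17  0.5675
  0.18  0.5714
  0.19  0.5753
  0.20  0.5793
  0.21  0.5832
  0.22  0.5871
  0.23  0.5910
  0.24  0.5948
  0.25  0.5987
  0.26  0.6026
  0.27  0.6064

€79.35

σ√T = 0.52 × 0.8660 = 0.4503
d₁ = [ln(436/446) + (0.043 + ½·0.52²)·0.75] / (σ√T) = (-0.0227 + 0.1337) / 0.4503 = 0.2464 which rounds to 0.25
d₂ = 0.2464 − 0.4503 = -0.2039 which rounds to -0.20
exp(−rT) = exp(−0.043·0.75) = 0.9683
C = 436·N(0.25) − 446·0.9683·N(-0.20) = 436·0.5987 − 446·0.9683·0.4207 = 261.0332 − 181.6843 = 79.3489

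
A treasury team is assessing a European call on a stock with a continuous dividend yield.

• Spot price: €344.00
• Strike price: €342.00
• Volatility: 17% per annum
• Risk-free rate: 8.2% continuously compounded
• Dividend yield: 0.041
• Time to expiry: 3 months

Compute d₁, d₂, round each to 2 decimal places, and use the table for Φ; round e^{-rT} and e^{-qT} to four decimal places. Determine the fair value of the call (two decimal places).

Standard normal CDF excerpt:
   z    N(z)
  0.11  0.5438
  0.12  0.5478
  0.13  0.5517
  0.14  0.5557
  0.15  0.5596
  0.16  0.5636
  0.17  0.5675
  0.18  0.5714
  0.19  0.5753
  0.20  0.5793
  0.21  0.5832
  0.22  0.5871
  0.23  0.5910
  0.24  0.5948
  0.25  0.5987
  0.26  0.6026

€13.73

T = 0.25;  σ√T = 0.0850
d₁ = [ln(344/342) + (0.082 − 0.041 + 0.17²/2)·0.25] / 0.0850 = [0.0058 + 0.0139] / 0.0850 = 0.2317 → 0.23
d₂ = d₁ − σ√T = 0.2317 − 0.0850 = 0.1467 → 0.15
exp(−qT) = exp(−0.041·0.25) = 0.9898;  exp(−rT) = exp(−0.082·0.25) = 0.9797
N(d₁) = N(0.23) = 0.5910;  N(d₂) = N(0.15) = 0.5596
C = 344·0.9898·0.5910 − 342·0.9797·0.5596 = 201.2303 − 187.4981 = 13.7322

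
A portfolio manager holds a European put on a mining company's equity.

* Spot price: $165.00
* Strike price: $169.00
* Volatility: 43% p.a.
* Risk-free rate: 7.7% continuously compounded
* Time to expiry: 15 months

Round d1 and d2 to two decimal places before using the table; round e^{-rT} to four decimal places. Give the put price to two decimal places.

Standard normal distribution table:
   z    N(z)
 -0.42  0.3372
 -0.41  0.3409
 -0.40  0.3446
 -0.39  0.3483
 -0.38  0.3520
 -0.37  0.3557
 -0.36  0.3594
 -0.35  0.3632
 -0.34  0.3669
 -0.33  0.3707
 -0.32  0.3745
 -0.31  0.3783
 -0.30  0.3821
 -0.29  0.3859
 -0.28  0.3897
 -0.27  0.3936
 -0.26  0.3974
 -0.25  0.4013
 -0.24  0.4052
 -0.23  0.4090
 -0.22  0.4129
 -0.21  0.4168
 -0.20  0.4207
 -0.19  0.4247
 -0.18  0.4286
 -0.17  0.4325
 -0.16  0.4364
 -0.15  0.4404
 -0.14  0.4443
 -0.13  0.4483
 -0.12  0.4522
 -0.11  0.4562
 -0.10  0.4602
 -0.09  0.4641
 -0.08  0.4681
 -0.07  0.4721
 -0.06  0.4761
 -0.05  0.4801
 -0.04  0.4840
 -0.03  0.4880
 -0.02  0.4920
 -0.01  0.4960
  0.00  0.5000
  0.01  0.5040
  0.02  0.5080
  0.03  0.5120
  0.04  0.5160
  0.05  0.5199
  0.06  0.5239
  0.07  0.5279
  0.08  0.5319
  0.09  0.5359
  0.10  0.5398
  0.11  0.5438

$24.78

σ√T = 0.43·√1.25 = 0.4808
d₁ = [ln(165/169) + (0.077 + ½·0.43²)·1.25] / (σ√T) = (-0.0240 + 0.2118) / 0.4808 = 0.3908 ≈ 0.39
d₂ = 0.3908 − 0.4808 = -0.0900 ≈ -0.09
e^(−rT) = e^(−0.077·1.25) = 0.9082
N(−d₂) = N(0.09) = 0.5359;  N(−d₁) = N(-0.39) = 0.3483
P = 169·0.9082·0.5359 − 165·0.3483 = 82.2530 − 57.4695 = 24.7835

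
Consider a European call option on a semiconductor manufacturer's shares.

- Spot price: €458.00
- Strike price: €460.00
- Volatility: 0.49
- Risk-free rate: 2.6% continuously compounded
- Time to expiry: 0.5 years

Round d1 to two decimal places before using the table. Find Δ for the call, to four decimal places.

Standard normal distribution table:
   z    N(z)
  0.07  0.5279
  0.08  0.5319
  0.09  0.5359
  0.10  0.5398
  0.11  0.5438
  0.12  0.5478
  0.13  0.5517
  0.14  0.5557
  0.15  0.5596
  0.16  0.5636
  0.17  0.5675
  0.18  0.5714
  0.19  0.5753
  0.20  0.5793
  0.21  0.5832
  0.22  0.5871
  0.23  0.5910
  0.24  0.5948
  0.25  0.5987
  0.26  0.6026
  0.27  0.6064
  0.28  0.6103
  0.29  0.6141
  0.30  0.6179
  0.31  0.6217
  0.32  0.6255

T = 0.5;  σ√T = 0.3465
ln(S/K) + (r + σ²/2)T = ln(458/460) + (0.026 + 0.49²/2)·0.5 = -0.0044 + 0.0730 = 0.0687
d₁ = 0.0687 / 0.3465 = 0.1982 ⇒ 0.20
N(d₁) = N(0.20) = 0.5793
Δ_call = N(d₁) = 0.5793

0.5793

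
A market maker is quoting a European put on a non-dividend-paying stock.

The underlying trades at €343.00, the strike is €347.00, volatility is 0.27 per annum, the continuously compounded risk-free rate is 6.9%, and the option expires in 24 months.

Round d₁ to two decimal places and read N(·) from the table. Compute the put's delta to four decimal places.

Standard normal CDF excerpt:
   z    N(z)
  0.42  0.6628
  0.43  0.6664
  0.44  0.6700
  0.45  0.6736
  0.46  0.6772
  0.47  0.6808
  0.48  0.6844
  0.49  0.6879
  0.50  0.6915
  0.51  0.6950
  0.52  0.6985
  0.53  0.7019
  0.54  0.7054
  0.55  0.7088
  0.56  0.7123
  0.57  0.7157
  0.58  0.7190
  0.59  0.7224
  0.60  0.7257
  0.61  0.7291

σ√T = 0.27 × 1.4142 = 0.3818
d₁ = [ln(343/347) + (0.069 + 0.27²/2)·2] / 0.3818 = [-0.0116 + 0.2109] / 0.3818 = 0.5220 ≈ 0.52
N(d₁) = N(0.52) = 0.6985
Δ_put = N(d₁) − 1 = 0.6985 − 1 = -0.3015

-0.3015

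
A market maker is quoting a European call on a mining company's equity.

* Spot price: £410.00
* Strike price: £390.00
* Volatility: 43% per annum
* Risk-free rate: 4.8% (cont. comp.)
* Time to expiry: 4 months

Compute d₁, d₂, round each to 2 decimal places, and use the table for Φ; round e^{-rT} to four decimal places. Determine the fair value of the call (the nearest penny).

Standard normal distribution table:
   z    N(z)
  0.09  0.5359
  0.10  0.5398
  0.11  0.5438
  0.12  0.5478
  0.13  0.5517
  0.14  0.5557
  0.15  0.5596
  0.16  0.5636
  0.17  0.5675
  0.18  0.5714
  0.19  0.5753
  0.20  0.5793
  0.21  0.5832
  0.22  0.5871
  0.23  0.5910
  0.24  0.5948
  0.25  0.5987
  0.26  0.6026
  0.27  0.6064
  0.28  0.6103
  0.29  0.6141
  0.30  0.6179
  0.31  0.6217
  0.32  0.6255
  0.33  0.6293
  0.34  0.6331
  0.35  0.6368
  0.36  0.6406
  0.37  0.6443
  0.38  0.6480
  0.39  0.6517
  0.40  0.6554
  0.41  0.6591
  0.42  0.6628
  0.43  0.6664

σ√T = 0.43·√0.3333 = 0.2483
ln(S/K) + (r + σ²/2)T = ln(410/390) + (0.048 + 0.43²/2)·0.3333 = 0.0500 + 0.0468 = 0.0968
d₁ = 0.0968 / 0.2483 = 0.3900 ≈ 0.39
d₂ = d₁ − σ√T = 0.3900 − 0.2483 = 0.1418 ≈ 0.14
e^(−rT) = e^(−0.048·0.3333) = 0.9841
N(d₁) = N(0.39) = 0.6517;  N(d₂) = N(0.14) = 0.5557
C = 410·0.6517 − 390·0.9841·0.5557 = 267.1970 − 213.2771 = 53.9199

£53.92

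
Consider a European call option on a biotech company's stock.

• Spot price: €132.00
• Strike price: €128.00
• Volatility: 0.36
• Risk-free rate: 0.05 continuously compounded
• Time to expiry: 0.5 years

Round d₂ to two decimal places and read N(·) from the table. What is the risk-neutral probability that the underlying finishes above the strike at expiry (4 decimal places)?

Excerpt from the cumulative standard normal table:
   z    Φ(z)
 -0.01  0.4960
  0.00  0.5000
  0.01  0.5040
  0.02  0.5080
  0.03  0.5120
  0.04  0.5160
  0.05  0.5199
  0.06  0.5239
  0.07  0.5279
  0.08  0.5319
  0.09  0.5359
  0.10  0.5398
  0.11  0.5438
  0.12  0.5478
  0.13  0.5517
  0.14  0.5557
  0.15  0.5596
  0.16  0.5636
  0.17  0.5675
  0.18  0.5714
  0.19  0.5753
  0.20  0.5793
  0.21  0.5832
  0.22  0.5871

σ√T = 0.36 × 0.7071 = 0.2546
d₁ = [ln(132/128) + (0.05 + ½·0.36²)·0.5] / (σ√T) = (0.0308 + 0.0574) / 0.2546 = 0.3464 which rounds to 0.35
d₂ = 0.3464 − 0.2546 = 0.0918 which rounds to 0.09
Pr(exercise) under Q = N(d₂) = 0.5359

0.5359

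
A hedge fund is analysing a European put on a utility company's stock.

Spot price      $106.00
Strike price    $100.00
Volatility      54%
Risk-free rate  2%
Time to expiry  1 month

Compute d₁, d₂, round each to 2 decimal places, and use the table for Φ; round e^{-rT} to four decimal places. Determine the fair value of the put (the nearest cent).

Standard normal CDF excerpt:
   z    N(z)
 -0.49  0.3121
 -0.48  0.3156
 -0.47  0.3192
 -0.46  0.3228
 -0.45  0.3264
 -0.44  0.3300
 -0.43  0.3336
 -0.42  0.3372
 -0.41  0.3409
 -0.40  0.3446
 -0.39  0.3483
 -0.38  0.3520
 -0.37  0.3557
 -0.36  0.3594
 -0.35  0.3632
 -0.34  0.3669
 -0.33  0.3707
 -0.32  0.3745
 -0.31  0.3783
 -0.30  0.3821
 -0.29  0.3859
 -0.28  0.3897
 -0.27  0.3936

T = 0.08333;  σ√T = 0.1559
d₁ = [ln(106/100) + (0.02 + ½·0.54²)·0.08333] / (σ√T) = (0.0583 + 0.0138) / 0.1559 = 0.4624 → 0.46
d₂ = 0.4624 − 0.1559 = 0.3065 → 0.31
exp(−rT) = exp(−0.02·0.08333) = 0.9983
P = 100·0.9983·N(-0.31) − 106·N(-0.46) = 100·0.9983·0.3783 − 106·0.3228 = 37.7657 − 34.2168 = 3.5489

$3.55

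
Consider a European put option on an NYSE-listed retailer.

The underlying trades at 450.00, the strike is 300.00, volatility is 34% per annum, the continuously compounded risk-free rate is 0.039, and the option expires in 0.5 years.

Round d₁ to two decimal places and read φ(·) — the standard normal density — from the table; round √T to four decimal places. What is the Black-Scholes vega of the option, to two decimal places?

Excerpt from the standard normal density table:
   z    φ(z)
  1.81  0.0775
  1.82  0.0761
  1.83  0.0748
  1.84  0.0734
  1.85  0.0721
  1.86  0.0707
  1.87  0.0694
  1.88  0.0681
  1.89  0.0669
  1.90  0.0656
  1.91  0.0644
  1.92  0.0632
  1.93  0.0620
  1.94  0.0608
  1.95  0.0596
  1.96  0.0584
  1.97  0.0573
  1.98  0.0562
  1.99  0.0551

21.29

σ√T = 0.34·√0.5 = 0.2404
ln(S/K) + (r + σ²/2)T = ln(450/300) + (0.039 + 0.34²/2)·0.5 = 0.4055 + 0.0484 = 0.4539
d₁ = 0.4539 / 0.2404 = 1.8878 ⇒ 1.89
√T = √0.5 = 0.7071
φ(d₁) = φ(1.89) = 0.0669
vega = S·φ(d₁)·√T = 450·0.0669·0.7071 = 21.2872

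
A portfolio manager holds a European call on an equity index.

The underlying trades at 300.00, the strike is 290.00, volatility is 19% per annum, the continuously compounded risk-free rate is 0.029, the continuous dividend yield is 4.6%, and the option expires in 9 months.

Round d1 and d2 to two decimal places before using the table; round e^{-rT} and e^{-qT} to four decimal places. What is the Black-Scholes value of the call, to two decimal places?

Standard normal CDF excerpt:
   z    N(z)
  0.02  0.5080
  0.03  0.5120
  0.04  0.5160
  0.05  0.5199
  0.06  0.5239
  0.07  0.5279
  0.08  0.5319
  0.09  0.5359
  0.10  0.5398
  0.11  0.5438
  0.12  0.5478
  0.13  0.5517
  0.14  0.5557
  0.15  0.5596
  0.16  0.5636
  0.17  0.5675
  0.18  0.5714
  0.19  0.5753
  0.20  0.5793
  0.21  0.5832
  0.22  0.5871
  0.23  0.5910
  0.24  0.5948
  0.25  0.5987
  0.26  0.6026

σ√T = 0.19 × 0.8660 = 0.1645
d₁ = [ln(300/290) + (0.029 − 0.046 + 0.19²/2)·0.75] / 0.1645 = [0.0339 + 0.0008] / 0.1645 = 0.2108 ⇒ 0.21
d₂ = d₁ − σ√T = 0.2108 − 0.1645 = 0.0463 ⇒ 0.05
exp(−qT) = exp(−0.046·0.75) = 0.9661;  exp(−rT) = exp(−0.029·0.75) = 0.9785
N(d₁) = N(0.21) = 0.5832;  N(d₂) = N(0.05) = 0.5199
C = 300·0.9661·0.5832 − 290·0.9785·0.5199 = 169.0289 − 147.5294 = 21.4994

21.50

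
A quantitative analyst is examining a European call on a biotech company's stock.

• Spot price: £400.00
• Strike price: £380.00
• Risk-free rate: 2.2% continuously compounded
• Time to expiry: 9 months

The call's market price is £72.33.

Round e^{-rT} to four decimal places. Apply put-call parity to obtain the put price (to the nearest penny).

exp(−rT) = exp(−0.022·0.75) = 0.9836
Put-call parity: C − P = S − K·e^(−rT) = 400 − 380·0.9836 = 400 − 373.7680 = 26.2320
P = C − (C − P) = 72.33 − (26.2320) = 46.0980

£46.10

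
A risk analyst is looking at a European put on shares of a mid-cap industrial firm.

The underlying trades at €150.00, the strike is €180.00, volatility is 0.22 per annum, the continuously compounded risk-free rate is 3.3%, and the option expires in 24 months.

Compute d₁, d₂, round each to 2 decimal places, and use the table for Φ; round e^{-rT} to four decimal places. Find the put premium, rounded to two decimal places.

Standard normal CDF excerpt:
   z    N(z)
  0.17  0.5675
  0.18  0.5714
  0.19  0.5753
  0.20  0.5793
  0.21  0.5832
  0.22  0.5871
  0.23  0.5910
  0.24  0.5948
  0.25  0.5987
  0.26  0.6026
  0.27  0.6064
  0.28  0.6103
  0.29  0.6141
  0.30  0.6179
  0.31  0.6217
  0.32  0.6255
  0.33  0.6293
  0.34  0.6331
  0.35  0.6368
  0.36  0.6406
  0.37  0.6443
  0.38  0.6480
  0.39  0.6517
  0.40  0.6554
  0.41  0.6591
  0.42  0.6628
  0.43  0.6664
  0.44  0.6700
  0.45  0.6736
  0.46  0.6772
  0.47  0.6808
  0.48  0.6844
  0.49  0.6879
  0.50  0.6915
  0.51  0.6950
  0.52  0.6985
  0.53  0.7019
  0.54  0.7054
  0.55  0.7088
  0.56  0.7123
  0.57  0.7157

σ√T = 0.22 × 1.4142 = 0.3111
ln(S/K) + (r + σ²/2)T = ln(150/180) + (0.033 + 0.22²/2)·2 = -0.1823 + 0.1144 = -0.0679
d₁ = -0.0679 / 0.3111 = -0.2183 ⇒ -0.22
d₂ = d₁ − σ√T = -0.2183 − 0.3111 = -0.5294 ⇒ -0.53
exp(−rT) = exp(−0.033·2) = 0.9361
P = 180·0.9361·N(0.53) − 150·N(0.22) = 180·0.9361·0.7019 − 150·0.5871 = 118.2687 − 88.0650 = 30.2037

€30.20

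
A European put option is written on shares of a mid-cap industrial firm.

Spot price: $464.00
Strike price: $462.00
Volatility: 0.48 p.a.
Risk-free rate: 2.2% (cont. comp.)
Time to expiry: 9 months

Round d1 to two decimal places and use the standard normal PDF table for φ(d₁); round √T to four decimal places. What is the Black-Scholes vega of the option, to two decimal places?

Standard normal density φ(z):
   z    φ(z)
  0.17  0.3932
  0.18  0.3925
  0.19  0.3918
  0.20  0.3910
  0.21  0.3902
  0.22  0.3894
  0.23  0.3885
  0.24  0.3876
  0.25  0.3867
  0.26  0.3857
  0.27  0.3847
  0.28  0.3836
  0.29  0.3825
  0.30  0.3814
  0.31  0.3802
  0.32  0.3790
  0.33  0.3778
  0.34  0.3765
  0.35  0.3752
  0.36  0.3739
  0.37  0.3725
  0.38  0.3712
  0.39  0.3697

154.98

σ√T = 0.48 × 0.8660 = 0.4157
ln(S/K) + (r + σ²/2)T = ln(464/462) + (0.022 + 0.48²/2)·0.75 = 0.0043 + 0.1029 = 0.1072
d₁ = 0.1072 / 0.4157 = 0.2579 → 0.26
√T = √0.75 = 0.8660
φ(d₁) = φ(0.26) = 0.3857
vega = S·φ(d₁)·√T = 464·0.3857·0.8660 = 154.9835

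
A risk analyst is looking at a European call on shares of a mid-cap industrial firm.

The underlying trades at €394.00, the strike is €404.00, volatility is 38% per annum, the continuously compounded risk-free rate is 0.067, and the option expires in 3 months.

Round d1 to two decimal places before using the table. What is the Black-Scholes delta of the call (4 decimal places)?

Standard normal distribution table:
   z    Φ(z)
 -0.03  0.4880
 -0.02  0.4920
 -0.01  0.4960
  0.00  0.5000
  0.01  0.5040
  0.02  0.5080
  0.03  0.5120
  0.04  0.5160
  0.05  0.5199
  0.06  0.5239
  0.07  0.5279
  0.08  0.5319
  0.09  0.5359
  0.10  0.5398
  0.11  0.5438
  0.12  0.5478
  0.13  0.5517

0.5199

σ√T = 0.38·√0.25 = 0.1900
d₁ = [ln(394/404) + (0.067 + 0.38²/2)·0.25] / 0.1900 = [-0.0251 + 0.0348] / 0.1900 = 0.0512 → 0.05
N(d₁) = N(0.05) = 0.5199
Δ_call = N(d₁) = 0.5199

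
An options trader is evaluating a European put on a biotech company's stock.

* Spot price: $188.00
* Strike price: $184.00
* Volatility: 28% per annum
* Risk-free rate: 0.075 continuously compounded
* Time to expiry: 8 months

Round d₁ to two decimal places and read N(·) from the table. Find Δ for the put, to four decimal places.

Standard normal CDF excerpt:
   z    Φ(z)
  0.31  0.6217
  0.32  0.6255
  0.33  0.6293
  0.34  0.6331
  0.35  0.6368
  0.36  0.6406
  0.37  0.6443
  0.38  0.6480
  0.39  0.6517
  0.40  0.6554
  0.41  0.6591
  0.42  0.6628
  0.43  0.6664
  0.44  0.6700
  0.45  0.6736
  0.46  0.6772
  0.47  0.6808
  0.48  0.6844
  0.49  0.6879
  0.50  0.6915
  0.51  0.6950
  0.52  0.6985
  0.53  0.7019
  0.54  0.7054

σ√T = 0.28 × 0.8165 = 0.2286
d₁ = [ln(188/184) + (0.075 + 0.28²/2)·0.6667] / 0.2286 = [0.0215 + 0.0761] / 0.2286 = 0.4271 which rounds to 0.43
N(d₁) = N(0.43) = 0.6664
Δ_put = N(d₁) − 1 = 0.6664 − 1 = -0.3336

-0.3336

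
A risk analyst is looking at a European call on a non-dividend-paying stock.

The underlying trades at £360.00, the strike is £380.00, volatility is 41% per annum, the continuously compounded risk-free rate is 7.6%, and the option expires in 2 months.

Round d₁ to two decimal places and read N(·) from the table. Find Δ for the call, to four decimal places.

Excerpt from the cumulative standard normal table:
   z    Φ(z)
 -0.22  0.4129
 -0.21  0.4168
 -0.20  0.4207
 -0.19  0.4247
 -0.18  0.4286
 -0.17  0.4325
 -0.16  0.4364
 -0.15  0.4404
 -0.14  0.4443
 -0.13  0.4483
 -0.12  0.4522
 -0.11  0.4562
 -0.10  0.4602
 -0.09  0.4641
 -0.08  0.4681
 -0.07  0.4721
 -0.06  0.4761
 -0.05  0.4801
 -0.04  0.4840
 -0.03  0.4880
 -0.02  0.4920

0.4364

T = 0.1667;  σ√T = 0.1674
d₁ = [ln(360/380) + (0.076 + ½·0.41²)·0.1667] / (σ√T) = (-0.0541 + 0.0267) / 0.1674 = -0.1637 which rounds to -0.16
N(d₁) = N(-0.16) = 0.4364
Δ_call = N(d₁) = 0.4364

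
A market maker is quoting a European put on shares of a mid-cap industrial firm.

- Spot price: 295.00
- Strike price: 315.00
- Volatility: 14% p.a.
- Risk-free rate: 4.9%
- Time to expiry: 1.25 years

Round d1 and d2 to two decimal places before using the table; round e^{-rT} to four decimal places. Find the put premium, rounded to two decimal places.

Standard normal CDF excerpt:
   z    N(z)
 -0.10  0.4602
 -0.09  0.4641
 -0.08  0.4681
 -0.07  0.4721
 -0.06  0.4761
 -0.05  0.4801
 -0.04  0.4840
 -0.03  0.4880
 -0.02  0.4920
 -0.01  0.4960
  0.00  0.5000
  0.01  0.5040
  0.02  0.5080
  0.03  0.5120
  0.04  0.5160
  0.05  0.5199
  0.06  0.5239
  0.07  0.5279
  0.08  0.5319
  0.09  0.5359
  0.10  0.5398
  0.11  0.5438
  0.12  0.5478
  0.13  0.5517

19.49

σ√T = 0.14 × 1.1180 = 0.1565
d₁ = [ln(295/315) + (0.049 + 0.14²/2)·1.25] / 0.1565 = [-0.0656 + 0.0735] / 0.1565 = 0.0505 → 0.05
d₂ = d₁ − σ√T = 0.0505 − 0.1565 = -0.1060 → -0.11
exp(−rT) = exp(−0.049·1.25) = 0.9406
P = 315·0.9406·N(0.11) − 295·N(-0.05) = 315·0.9406·0.5438 − 295·0.4801 = 161.1220 − 141.6295 = 19.4925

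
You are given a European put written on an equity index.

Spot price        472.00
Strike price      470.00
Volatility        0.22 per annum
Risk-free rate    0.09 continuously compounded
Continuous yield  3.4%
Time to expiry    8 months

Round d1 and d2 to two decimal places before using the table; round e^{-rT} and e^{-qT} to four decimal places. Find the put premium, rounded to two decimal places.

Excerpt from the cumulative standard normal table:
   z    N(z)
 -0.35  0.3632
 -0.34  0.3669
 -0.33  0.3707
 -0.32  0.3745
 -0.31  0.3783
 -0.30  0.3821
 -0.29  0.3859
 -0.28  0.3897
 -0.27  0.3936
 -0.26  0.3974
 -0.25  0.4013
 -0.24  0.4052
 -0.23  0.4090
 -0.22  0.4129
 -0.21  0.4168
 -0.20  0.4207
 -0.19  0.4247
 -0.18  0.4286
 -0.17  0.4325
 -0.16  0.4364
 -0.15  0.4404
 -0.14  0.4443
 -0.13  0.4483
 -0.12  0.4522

σ√T = 0.22 × 0.8165 = 0.1796
ln(S/K) + (r − q + σ²/2)T = ln(472/470) + (0.09 − 0.034 + 0.22²/2)·0.6667 = 0.0042 + 0.0535 = 0.0577
d₁ = 0.0577 / 0.1796 = 0.3213 → 0.32
d₂ = d₁ − σ√T = 0.3213 − 0.1796 = 0.1417 → 0.14
exp(−qT) = exp(−0.034·0.6667) = 0.9776;  exp(−rT) = exp(−0.09·0.6667) = 0.9418
N(−d₂) = N(-0.14) = 0.4443;  N(−d₁) = N(-0.32) = 0.3745
P = 470·0.9418·0.4443 − 472·0.9776·0.3745 = 196.6676 − 172.8045 = 23.8631

23.86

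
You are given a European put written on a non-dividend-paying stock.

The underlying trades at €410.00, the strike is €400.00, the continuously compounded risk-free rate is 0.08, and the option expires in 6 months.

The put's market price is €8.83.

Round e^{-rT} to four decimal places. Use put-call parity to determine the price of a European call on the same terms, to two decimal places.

€34.51

e^(−rT) = e^(−0.08·0.5) = 0.9608
Put-call parity: C − P = S − K·e^(−rT) = 410 − 400·0.9608 = 410 − 384.3200 = 25.6800
C = P + (C − P) = 8.83 + (25.6800) = 34.5100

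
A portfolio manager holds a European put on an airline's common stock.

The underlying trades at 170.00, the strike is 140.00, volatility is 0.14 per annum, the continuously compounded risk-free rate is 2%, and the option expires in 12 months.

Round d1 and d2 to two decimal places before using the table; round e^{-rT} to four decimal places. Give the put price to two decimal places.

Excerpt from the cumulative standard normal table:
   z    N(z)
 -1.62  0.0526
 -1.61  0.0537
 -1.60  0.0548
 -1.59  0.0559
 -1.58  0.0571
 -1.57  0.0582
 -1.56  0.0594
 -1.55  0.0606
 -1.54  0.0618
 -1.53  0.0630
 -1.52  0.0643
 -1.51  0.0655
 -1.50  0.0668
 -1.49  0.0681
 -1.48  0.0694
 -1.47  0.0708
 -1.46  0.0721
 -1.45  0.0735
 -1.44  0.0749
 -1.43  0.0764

0.58

T = 1;  σ√T = 0.1400
ln(S/K) + (r + σ²/2)T = ln(170/140) + (0.02 + 0.14²/2)·1 = 0.1942 + 0.0298 = 0.2240
d₁ = 0.2240 / 0.1400 = 1.5997 ≈ 1.60
d₂ = d₁ − σ√T = 1.5997 − 0.1400 = 1.4597 ≈ 1.46
e^(−rT) = e^(−0.02·1) = 0.9802
N(−d₂) = N(-1.46) = 0.0721;  N(−d₁) = N(-1.60) = 0.0548
P = 140·0.9802·0.0721 − 170·0.0548 = 9.8941 − 9.3160 = 0.5781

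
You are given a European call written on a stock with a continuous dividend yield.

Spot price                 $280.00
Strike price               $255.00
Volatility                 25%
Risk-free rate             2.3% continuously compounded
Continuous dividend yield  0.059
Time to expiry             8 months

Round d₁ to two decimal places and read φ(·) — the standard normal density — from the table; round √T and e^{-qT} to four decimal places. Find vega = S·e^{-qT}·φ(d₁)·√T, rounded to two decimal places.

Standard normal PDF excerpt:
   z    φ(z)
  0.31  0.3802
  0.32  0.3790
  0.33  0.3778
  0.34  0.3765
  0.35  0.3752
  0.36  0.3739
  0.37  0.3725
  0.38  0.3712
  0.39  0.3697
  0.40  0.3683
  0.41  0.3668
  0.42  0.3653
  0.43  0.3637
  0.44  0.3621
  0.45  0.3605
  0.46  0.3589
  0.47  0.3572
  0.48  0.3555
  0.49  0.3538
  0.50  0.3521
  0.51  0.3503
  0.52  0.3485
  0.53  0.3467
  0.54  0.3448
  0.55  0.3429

σ√T = 0.25 × 0.8165 = 0.2041
d₁ = [ln(280/255) + (0.023 − 0.059 + 0.25²/2)·0.6667] / 0.2041 = [0.0935 − 0.0032] / 0.2041 = 0.4427 ⇒ 0.44
√T = √0.6667 = 0.8165
φ(d₁) = φ(0.44) = 0.3621
exp(−qT) = exp(−0.059·0.6667) = 0.9614
vega = S·exp(−qT)·φ(d₁)·√T = 280·0.9614·0.3621·0.8165 = 79.5879
(The put has the same vega.)

79.59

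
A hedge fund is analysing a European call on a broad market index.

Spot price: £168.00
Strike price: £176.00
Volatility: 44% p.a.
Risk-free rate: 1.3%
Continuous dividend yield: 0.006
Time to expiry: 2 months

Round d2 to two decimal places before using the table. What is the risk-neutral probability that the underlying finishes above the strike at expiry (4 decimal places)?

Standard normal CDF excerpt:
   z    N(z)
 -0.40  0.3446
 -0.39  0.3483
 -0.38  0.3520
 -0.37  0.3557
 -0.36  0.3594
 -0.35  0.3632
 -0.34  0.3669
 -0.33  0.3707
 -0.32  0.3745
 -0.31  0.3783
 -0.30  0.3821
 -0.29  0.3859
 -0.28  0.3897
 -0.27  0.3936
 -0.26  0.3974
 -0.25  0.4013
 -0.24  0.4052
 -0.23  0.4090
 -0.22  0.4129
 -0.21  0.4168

σ√T = 0.44·√0.1667 = 0.1796
ln(S/K) + (r − q + σ²/2)T = ln(168/176) + (0.013 − 0.006 + 0.44²/2)·0.1667 = -0.0465 + 0.0173 = -0.0292
d₁ = -0.0292 / 0.1796 = -0.1627 which rounds to -0.16
d₂ = d₁ − σ√T = -0.1627 − 0.1796 = -0.3423 which rounds to -0.34
Pr(exercise) under Q = N(d₂) = 0.3669

0.3669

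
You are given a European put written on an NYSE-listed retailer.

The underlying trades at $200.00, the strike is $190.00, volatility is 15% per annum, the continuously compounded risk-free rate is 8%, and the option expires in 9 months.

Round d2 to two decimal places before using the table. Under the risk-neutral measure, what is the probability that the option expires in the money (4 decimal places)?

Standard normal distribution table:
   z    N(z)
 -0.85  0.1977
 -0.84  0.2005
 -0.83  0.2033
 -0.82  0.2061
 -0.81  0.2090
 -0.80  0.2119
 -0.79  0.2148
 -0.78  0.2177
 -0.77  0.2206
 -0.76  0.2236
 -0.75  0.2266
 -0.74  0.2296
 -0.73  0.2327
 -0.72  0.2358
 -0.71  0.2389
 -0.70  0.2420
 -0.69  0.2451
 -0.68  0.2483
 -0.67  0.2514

0.2148

T = 0.75;  σ√T = 0.1299
ln(S/K) + (r + σ²/2)T = ln(200/190) + (0.08 + 0.15²/2)·0.75 = 0.0513 + 0.0684 = 0.1197
d₁ = 0.1197 / 0.1299 = 0.9217 → 0.92
d₂ = d₁ − σ√T = 0.9217 − 0.1299 = 0.7918 → 0.79
Risk-neutral Pr[S_T < K] = N(−d₂) = N(-0.79) = 0.2148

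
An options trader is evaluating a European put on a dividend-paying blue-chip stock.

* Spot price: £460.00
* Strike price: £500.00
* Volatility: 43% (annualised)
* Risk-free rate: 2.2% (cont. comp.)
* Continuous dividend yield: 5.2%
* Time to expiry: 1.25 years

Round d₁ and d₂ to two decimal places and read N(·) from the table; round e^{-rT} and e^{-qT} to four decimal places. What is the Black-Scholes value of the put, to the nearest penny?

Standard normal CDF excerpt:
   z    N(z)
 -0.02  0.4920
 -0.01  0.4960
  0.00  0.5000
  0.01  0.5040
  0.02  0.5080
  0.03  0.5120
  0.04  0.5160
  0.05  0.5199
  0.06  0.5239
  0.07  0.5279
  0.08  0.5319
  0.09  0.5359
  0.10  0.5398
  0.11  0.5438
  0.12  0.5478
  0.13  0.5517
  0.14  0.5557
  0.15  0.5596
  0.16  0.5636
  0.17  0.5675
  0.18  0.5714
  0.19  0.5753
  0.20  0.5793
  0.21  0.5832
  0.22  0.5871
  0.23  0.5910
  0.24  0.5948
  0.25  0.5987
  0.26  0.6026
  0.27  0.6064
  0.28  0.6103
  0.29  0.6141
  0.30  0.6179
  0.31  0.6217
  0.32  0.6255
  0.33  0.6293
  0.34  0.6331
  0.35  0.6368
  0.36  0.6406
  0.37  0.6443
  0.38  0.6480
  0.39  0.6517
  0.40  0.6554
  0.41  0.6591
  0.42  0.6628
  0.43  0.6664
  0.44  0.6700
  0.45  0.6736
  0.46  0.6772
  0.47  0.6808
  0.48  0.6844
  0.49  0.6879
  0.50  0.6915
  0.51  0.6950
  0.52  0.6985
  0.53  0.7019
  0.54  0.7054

σ√T = 0.43·√1.25 = 0.4808
d₁ = [ln(460/500) + (0.022 − 0.052 + ½·0.43²)·1.25] / (σ√T) = (-0.0834 + 0.0781) / 0.4808 = -0.0111 → -0.01
d₂ = -0.0111 − 0.4808 = -0.4918 → -0.49
e^(−qT) = e^(−0.052·1.25) = 0.9371;  e^(−rT) = e^(−0.022·1.25) = 0.9729
N(−d₂) = N(0.49) = 0.6879;  N(−d₁) = N(0.01) = 0.5040
P = 500·0.9729·0.6879 − 460·0.9371·0.5040 = 334.6290 − 217.2573 = 117.3717

£117.37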